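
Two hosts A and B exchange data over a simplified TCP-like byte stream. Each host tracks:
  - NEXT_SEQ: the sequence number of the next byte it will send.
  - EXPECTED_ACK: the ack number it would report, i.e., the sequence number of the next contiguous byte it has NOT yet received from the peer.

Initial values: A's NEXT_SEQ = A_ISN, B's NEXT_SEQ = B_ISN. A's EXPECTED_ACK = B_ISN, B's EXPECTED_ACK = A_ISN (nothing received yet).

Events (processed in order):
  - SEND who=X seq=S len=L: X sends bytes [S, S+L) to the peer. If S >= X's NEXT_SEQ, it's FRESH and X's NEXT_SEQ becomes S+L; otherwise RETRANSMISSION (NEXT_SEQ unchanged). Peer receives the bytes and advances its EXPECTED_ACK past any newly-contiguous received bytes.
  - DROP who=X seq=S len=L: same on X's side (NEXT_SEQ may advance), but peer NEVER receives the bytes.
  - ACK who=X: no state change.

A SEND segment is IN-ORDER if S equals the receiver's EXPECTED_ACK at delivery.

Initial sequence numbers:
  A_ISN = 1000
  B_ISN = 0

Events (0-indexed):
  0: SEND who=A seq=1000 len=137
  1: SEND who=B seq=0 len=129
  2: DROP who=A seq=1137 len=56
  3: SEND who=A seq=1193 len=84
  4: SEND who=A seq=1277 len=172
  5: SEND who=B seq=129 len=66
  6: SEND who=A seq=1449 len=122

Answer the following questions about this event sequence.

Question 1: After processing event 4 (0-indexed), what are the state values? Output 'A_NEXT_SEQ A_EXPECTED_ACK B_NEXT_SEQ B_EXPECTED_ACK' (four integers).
After event 0: A_seq=1137 A_ack=0 B_seq=0 B_ack=1137
After event 1: A_seq=1137 A_ack=129 B_seq=129 B_ack=1137
After event 2: A_seq=1193 A_ack=129 B_seq=129 B_ack=1137
After event 3: A_seq=1277 A_ack=129 B_seq=129 B_ack=1137
After event 4: A_seq=1449 A_ack=129 B_seq=129 B_ack=1137

1449 129 129 1137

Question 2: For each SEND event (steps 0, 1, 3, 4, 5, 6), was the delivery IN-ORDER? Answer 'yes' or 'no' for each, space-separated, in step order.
Step 0: SEND seq=1000 -> in-order
Step 1: SEND seq=0 -> in-order
Step 3: SEND seq=1193 -> out-of-order
Step 4: SEND seq=1277 -> out-of-order
Step 5: SEND seq=129 -> in-order
Step 6: SEND seq=1449 -> out-of-order

Answer: yes yes no no yes no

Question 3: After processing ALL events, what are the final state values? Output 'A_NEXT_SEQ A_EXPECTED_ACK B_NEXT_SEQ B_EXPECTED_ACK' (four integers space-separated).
Answer: 1571 195 195 1137

Derivation:
After event 0: A_seq=1137 A_ack=0 B_seq=0 B_ack=1137
After event 1: A_seq=1137 A_ack=129 B_seq=129 B_ack=1137
After event 2: A_seq=1193 A_ack=129 B_seq=129 B_ack=1137
After event 3: A_seq=1277 A_ack=129 B_seq=129 B_ack=1137
After event 4: A_seq=1449 A_ack=129 B_seq=129 B_ack=1137
After event 5: A_seq=1449 A_ack=195 B_seq=195 B_ack=1137
After event 6: A_seq=1571 A_ack=195 B_seq=195 B_ack=1137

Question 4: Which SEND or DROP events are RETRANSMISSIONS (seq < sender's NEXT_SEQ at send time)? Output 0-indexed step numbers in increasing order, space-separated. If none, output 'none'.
Answer: none

Derivation:
Step 0: SEND seq=1000 -> fresh
Step 1: SEND seq=0 -> fresh
Step 2: DROP seq=1137 -> fresh
Step 3: SEND seq=1193 -> fresh
Step 4: SEND seq=1277 -> fresh
Step 5: SEND seq=129 -> fresh
Step 6: SEND seq=1449 -> fresh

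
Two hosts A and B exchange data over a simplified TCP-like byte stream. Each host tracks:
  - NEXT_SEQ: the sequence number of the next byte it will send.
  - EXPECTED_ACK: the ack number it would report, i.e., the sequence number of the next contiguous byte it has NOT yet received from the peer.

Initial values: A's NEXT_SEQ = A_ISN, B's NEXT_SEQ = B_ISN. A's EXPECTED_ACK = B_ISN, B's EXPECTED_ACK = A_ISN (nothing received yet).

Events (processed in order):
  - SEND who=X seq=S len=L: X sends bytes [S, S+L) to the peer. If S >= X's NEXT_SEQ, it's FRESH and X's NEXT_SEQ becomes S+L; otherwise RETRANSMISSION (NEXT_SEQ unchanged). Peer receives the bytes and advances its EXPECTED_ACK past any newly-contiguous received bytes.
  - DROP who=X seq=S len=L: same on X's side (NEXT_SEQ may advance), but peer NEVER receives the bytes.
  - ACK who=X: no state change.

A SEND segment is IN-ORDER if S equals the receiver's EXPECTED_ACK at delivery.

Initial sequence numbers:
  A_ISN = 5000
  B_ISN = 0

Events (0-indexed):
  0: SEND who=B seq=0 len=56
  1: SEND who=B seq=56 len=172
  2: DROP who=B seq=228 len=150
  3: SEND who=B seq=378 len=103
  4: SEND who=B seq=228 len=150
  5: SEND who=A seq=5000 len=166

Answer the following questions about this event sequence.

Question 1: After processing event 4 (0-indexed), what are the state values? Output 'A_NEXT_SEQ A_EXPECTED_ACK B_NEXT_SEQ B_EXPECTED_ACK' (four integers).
After event 0: A_seq=5000 A_ack=56 B_seq=56 B_ack=5000
After event 1: A_seq=5000 A_ack=228 B_seq=228 B_ack=5000
After event 2: A_seq=5000 A_ack=228 B_seq=378 B_ack=5000
After event 3: A_seq=5000 A_ack=228 B_seq=481 B_ack=5000
After event 4: A_seq=5000 A_ack=481 B_seq=481 B_ack=5000

5000 481 481 5000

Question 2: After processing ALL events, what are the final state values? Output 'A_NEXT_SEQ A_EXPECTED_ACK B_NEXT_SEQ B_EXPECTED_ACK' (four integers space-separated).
Answer: 5166 481 481 5166

Derivation:
After event 0: A_seq=5000 A_ack=56 B_seq=56 B_ack=5000
After event 1: A_seq=5000 A_ack=228 B_seq=228 B_ack=5000
After event 2: A_seq=5000 A_ack=228 B_seq=378 B_ack=5000
After event 3: A_seq=5000 A_ack=228 B_seq=481 B_ack=5000
After event 4: A_seq=5000 A_ack=481 B_seq=481 B_ack=5000
After event 5: A_seq=5166 A_ack=481 B_seq=481 B_ack=5166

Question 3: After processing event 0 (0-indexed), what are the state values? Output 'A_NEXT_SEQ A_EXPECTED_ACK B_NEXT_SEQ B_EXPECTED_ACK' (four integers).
After event 0: A_seq=5000 A_ack=56 B_seq=56 B_ack=5000

5000 56 56 5000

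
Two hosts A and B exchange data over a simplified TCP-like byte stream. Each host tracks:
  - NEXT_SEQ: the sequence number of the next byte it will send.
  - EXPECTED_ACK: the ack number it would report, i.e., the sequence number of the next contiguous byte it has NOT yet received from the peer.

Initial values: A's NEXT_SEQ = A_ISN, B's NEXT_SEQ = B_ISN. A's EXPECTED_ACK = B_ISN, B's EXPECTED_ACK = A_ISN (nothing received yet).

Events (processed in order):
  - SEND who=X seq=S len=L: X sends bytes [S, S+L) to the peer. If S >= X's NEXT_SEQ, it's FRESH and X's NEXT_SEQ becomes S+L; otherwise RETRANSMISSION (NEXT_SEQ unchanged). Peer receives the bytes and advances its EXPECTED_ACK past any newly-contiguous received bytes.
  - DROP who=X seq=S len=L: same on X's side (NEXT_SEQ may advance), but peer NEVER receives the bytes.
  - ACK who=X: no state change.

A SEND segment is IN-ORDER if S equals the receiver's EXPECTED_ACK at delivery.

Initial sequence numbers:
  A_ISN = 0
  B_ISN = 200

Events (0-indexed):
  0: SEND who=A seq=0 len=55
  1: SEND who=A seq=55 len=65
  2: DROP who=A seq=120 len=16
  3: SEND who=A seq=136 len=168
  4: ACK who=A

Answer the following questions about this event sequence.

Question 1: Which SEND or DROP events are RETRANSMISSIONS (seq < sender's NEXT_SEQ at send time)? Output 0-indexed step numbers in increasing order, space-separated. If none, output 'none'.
Answer: none

Derivation:
Step 0: SEND seq=0 -> fresh
Step 1: SEND seq=55 -> fresh
Step 2: DROP seq=120 -> fresh
Step 3: SEND seq=136 -> fresh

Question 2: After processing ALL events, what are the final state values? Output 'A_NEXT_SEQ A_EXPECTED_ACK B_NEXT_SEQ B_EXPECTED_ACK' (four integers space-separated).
After event 0: A_seq=55 A_ack=200 B_seq=200 B_ack=55
After event 1: A_seq=120 A_ack=200 B_seq=200 B_ack=120
After event 2: A_seq=136 A_ack=200 B_seq=200 B_ack=120
After event 3: A_seq=304 A_ack=200 B_seq=200 B_ack=120
After event 4: A_seq=304 A_ack=200 B_seq=200 B_ack=120

Answer: 304 200 200 120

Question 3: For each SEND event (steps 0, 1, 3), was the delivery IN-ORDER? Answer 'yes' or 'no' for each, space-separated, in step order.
Step 0: SEND seq=0 -> in-order
Step 1: SEND seq=55 -> in-order
Step 3: SEND seq=136 -> out-of-order

Answer: yes yes no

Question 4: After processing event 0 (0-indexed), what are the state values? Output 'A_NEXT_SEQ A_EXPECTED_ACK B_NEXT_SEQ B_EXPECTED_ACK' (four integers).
After event 0: A_seq=55 A_ack=200 B_seq=200 B_ack=55

55 200 200 55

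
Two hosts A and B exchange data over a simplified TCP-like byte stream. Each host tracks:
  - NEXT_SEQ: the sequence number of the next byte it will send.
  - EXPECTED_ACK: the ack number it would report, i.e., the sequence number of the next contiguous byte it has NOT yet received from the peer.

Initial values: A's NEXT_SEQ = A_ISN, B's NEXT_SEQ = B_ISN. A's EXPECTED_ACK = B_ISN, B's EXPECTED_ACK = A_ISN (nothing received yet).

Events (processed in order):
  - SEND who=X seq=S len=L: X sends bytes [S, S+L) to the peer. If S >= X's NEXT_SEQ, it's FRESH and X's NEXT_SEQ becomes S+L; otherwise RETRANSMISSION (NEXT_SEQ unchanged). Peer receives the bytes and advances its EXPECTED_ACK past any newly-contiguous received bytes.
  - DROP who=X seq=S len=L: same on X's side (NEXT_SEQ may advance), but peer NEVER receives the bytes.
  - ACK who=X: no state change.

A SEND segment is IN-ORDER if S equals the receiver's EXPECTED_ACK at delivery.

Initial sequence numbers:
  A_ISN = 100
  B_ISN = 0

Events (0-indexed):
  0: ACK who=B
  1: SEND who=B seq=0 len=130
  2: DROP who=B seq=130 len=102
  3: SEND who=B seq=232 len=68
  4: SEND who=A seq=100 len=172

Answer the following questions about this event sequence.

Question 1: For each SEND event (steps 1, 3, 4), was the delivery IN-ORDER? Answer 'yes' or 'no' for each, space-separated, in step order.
Answer: yes no yes

Derivation:
Step 1: SEND seq=0 -> in-order
Step 3: SEND seq=232 -> out-of-order
Step 4: SEND seq=100 -> in-order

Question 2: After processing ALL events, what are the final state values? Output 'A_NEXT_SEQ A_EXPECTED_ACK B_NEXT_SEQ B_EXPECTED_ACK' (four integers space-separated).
Answer: 272 130 300 272

Derivation:
After event 0: A_seq=100 A_ack=0 B_seq=0 B_ack=100
After event 1: A_seq=100 A_ack=130 B_seq=130 B_ack=100
After event 2: A_seq=100 A_ack=130 B_seq=232 B_ack=100
After event 3: A_seq=100 A_ack=130 B_seq=300 B_ack=100
After event 4: A_seq=272 A_ack=130 B_seq=300 B_ack=272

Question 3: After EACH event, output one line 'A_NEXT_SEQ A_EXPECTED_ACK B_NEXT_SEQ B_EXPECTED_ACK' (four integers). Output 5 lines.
100 0 0 100
100 130 130 100
100 130 232 100
100 130 300 100
272 130 300 272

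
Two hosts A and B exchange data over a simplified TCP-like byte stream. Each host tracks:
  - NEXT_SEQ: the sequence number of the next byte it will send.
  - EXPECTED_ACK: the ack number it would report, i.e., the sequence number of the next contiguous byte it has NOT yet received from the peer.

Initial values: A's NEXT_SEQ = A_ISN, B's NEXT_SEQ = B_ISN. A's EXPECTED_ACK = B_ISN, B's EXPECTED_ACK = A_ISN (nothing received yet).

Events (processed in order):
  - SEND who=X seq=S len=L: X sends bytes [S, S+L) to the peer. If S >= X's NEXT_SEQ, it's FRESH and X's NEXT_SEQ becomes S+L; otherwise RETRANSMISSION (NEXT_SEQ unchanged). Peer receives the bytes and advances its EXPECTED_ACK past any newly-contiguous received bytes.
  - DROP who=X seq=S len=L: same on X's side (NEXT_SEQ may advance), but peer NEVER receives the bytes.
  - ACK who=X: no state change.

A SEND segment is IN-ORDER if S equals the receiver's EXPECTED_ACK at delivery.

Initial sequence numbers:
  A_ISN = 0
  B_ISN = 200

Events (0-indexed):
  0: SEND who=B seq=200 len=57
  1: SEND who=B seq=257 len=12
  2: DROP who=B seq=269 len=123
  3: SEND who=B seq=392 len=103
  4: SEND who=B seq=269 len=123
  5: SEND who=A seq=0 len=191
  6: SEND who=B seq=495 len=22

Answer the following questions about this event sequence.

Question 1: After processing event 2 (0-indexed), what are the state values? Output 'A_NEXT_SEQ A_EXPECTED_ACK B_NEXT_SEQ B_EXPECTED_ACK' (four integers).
After event 0: A_seq=0 A_ack=257 B_seq=257 B_ack=0
After event 1: A_seq=0 A_ack=269 B_seq=269 B_ack=0
After event 2: A_seq=0 A_ack=269 B_seq=392 B_ack=0

0 269 392 0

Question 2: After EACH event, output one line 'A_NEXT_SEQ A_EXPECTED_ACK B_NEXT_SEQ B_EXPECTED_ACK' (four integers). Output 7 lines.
0 257 257 0
0 269 269 0
0 269 392 0
0 269 495 0
0 495 495 0
191 495 495 191
191 517 517 191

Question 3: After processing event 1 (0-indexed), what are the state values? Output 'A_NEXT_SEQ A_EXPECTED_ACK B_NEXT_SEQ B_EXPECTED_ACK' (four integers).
After event 0: A_seq=0 A_ack=257 B_seq=257 B_ack=0
After event 1: A_seq=0 A_ack=269 B_seq=269 B_ack=0

0 269 269 0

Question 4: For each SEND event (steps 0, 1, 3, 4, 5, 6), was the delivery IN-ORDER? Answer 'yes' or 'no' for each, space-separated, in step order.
Answer: yes yes no yes yes yes

Derivation:
Step 0: SEND seq=200 -> in-order
Step 1: SEND seq=257 -> in-order
Step 3: SEND seq=392 -> out-of-order
Step 4: SEND seq=269 -> in-order
Step 5: SEND seq=0 -> in-order
Step 6: SEND seq=495 -> in-order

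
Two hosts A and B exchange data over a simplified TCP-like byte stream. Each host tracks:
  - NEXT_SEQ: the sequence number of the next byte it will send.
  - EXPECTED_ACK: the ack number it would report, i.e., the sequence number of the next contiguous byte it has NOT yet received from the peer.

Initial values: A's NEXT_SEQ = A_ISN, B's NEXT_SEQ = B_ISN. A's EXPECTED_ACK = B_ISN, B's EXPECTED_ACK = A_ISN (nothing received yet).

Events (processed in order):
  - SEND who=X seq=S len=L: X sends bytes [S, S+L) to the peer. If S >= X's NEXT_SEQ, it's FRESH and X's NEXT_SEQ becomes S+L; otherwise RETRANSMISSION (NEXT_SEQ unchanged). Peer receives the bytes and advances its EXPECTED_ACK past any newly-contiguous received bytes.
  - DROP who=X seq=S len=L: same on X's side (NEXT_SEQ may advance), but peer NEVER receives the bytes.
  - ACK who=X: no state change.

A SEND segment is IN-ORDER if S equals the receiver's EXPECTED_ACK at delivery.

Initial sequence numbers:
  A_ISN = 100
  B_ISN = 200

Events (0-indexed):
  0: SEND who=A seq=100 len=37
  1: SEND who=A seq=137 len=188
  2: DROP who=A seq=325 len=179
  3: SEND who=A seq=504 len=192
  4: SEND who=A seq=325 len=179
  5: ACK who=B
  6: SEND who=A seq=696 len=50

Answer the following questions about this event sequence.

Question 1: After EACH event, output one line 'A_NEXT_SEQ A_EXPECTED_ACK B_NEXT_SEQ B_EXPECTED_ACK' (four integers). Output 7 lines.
137 200 200 137
325 200 200 325
504 200 200 325
696 200 200 325
696 200 200 696
696 200 200 696
746 200 200 746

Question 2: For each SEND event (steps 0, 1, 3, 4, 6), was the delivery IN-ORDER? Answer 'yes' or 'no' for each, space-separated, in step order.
Step 0: SEND seq=100 -> in-order
Step 1: SEND seq=137 -> in-order
Step 3: SEND seq=504 -> out-of-order
Step 4: SEND seq=325 -> in-order
Step 6: SEND seq=696 -> in-order

Answer: yes yes no yes yes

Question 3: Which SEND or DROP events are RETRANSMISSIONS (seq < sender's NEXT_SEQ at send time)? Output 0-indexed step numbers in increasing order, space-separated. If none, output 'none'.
Step 0: SEND seq=100 -> fresh
Step 1: SEND seq=137 -> fresh
Step 2: DROP seq=325 -> fresh
Step 3: SEND seq=504 -> fresh
Step 4: SEND seq=325 -> retransmit
Step 6: SEND seq=696 -> fresh

Answer: 4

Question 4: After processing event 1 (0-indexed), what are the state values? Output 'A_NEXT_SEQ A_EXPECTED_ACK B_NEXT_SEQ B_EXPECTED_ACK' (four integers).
After event 0: A_seq=137 A_ack=200 B_seq=200 B_ack=137
After event 1: A_seq=325 A_ack=200 B_seq=200 B_ack=325

325 200 200 325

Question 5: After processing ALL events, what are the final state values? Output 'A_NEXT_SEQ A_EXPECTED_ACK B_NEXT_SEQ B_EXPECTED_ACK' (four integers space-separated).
After event 0: A_seq=137 A_ack=200 B_seq=200 B_ack=137
After event 1: A_seq=325 A_ack=200 B_seq=200 B_ack=325
After event 2: A_seq=504 A_ack=200 B_seq=200 B_ack=325
After event 3: A_seq=696 A_ack=200 B_seq=200 B_ack=325
After event 4: A_seq=696 A_ack=200 B_seq=200 B_ack=696
After event 5: A_seq=696 A_ack=200 B_seq=200 B_ack=696
After event 6: A_seq=746 A_ack=200 B_seq=200 B_ack=746

Answer: 746 200 200 746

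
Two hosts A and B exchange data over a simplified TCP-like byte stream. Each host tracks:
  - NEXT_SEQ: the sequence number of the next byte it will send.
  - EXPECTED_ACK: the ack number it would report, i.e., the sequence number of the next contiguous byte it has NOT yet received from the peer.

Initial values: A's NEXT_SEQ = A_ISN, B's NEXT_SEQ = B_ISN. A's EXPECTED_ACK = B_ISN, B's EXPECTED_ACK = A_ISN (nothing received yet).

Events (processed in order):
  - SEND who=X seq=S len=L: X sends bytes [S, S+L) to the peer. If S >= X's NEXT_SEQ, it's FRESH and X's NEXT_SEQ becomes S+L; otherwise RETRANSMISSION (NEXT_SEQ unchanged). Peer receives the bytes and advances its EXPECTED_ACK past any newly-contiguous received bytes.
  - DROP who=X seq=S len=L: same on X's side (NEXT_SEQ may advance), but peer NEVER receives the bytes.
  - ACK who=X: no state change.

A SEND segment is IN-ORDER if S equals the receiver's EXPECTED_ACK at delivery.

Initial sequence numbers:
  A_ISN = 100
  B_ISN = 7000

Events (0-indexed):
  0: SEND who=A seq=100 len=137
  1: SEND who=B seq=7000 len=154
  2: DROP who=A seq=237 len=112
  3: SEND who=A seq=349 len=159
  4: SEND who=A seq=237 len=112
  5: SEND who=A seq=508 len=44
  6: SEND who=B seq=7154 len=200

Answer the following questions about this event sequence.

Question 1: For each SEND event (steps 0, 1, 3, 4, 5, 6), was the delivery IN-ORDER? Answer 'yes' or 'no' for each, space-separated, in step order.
Answer: yes yes no yes yes yes

Derivation:
Step 0: SEND seq=100 -> in-order
Step 1: SEND seq=7000 -> in-order
Step 3: SEND seq=349 -> out-of-order
Step 4: SEND seq=237 -> in-order
Step 5: SEND seq=508 -> in-order
Step 6: SEND seq=7154 -> in-order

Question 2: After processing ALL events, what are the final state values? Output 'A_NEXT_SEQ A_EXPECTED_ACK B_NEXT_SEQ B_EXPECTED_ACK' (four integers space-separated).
Answer: 552 7354 7354 552

Derivation:
After event 0: A_seq=237 A_ack=7000 B_seq=7000 B_ack=237
After event 1: A_seq=237 A_ack=7154 B_seq=7154 B_ack=237
After event 2: A_seq=349 A_ack=7154 B_seq=7154 B_ack=237
After event 3: A_seq=508 A_ack=7154 B_seq=7154 B_ack=237
After event 4: A_seq=508 A_ack=7154 B_seq=7154 B_ack=508
After event 5: A_seq=552 A_ack=7154 B_seq=7154 B_ack=552
After event 6: A_seq=552 A_ack=7354 B_seq=7354 B_ack=552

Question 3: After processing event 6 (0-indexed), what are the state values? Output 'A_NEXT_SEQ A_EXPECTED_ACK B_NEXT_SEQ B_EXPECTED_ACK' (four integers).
After event 0: A_seq=237 A_ack=7000 B_seq=7000 B_ack=237
After event 1: A_seq=237 A_ack=7154 B_seq=7154 B_ack=237
After event 2: A_seq=349 A_ack=7154 B_seq=7154 B_ack=237
After event 3: A_seq=508 A_ack=7154 B_seq=7154 B_ack=237
After event 4: A_seq=508 A_ack=7154 B_seq=7154 B_ack=508
After event 5: A_seq=552 A_ack=7154 B_seq=7154 B_ack=552
After event 6: A_seq=552 A_ack=7354 B_seq=7354 B_ack=552

552 7354 7354 552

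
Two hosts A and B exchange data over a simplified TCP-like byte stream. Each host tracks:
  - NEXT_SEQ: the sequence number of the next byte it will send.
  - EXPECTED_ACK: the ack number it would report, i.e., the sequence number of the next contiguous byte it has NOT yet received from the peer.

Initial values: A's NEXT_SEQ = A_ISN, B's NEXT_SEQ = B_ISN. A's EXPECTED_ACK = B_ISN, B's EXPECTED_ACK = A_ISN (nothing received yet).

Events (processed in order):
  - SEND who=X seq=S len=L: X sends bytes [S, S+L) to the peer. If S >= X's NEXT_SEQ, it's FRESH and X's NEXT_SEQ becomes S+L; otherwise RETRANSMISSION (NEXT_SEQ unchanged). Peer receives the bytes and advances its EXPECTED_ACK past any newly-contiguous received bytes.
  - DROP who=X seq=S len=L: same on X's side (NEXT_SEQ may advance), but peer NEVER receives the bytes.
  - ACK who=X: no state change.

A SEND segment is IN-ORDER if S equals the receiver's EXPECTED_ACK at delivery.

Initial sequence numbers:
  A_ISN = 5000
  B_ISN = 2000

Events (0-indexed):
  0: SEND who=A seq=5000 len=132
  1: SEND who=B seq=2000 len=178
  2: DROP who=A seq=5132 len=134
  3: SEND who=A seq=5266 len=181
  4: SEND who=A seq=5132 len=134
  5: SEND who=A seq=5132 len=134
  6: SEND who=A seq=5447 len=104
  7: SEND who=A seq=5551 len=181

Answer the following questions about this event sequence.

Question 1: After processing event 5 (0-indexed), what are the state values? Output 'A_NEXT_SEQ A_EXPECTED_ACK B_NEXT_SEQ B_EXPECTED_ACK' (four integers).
After event 0: A_seq=5132 A_ack=2000 B_seq=2000 B_ack=5132
After event 1: A_seq=5132 A_ack=2178 B_seq=2178 B_ack=5132
After event 2: A_seq=5266 A_ack=2178 B_seq=2178 B_ack=5132
After event 3: A_seq=5447 A_ack=2178 B_seq=2178 B_ack=5132
After event 4: A_seq=5447 A_ack=2178 B_seq=2178 B_ack=5447
After event 5: A_seq=5447 A_ack=2178 B_seq=2178 B_ack=5447

5447 2178 2178 5447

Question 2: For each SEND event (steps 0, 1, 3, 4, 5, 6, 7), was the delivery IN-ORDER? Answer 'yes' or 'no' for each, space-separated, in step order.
Step 0: SEND seq=5000 -> in-order
Step 1: SEND seq=2000 -> in-order
Step 3: SEND seq=5266 -> out-of-order
Step 4: SEND seq=5132 -> in-order
Step 5: SEND seq=5132 -> out-of-order
Step 6: SEND seq=5447 -> in-order
Step 7: SEND seq=5551 -> in-order

Answer: yes yes no yes no yes yes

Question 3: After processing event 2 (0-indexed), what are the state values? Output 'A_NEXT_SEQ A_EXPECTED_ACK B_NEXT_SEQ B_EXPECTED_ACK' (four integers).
After event 0: A_seq=5132 A_ack=2000 B_seq=2000 B_ack=5132
After event 1: A_seq=5132 A_ack=2178 B_seq=2178 B_ack=5132
After event 2: A_seq=5266 A_ack=2178 B_seq=2178 B_ack=5132

5266 2178 2178 5132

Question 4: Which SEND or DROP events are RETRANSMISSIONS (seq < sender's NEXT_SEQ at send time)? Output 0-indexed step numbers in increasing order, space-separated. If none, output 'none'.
Answer: 4 5

Derivation:
Step 0: SEND seq=5000 -> fresh
Step 1: SEND seq=2000 -> fresh
Step 2: DROP seq=5132 -> fresh
Step 3: SEND seq=5266 -> fresh
Step 4: SEND seq=5132 -> retransmit
Step 5: SEND seq=5132 -> retransmit
Step 6: SEND seq=5447 -> fresh
Step 7: SEND seq=5551 -> fresh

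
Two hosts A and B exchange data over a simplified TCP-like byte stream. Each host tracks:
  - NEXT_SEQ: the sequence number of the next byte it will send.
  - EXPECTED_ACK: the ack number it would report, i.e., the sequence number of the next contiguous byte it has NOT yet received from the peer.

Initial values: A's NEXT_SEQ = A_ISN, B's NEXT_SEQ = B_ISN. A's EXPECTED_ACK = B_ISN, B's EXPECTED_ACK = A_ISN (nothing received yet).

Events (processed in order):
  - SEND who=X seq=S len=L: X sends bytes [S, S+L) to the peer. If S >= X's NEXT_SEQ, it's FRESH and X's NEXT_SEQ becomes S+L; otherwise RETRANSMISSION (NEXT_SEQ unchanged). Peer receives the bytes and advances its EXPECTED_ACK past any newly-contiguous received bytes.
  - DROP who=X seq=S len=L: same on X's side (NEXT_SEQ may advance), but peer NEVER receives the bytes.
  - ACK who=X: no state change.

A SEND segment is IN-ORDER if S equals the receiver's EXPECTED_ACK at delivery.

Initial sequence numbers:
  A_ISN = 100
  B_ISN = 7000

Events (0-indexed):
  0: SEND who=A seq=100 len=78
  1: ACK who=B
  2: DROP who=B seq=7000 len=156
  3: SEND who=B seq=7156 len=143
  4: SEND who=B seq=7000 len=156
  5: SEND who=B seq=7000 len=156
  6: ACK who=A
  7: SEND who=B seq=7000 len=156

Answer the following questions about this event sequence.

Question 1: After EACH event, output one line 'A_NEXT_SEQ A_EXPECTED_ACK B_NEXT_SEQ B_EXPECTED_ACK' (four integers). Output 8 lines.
178 7000 7000 178
178 7000 7000 178
178 7000 7156 178
178 7000 7299 178
178 7299 7299 178
178 7299 7299 178
178 7299 7299 178
178 7299 7299 178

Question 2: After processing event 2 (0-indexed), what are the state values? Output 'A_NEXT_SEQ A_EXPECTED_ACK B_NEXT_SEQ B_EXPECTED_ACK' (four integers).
After event 0: A_seq=178 A_ack=7000 B_seq=7000 B_ack=178
After event 1: A_seq=178 A_ack=7000 B_seq=7000 B_ack=178
After event 2: A_seq=178 A_ack=7000 B_seq=7156 B_ack=178

178 7000 7156 178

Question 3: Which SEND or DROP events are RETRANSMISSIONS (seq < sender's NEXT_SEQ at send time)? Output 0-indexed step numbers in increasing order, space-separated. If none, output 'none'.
Step 0: SEND seq=100 -> fresh
Step 2: DROP seq=7000 -> fresh
Step 3: SEND seq=7156 -> fresh
Step 4: SEND seq=7000 -> retransmit
Step 5: SEND seq=7000 -> retransmit
Step 7: SEND seq=7000 -> retransmit

Answer: 4 5 7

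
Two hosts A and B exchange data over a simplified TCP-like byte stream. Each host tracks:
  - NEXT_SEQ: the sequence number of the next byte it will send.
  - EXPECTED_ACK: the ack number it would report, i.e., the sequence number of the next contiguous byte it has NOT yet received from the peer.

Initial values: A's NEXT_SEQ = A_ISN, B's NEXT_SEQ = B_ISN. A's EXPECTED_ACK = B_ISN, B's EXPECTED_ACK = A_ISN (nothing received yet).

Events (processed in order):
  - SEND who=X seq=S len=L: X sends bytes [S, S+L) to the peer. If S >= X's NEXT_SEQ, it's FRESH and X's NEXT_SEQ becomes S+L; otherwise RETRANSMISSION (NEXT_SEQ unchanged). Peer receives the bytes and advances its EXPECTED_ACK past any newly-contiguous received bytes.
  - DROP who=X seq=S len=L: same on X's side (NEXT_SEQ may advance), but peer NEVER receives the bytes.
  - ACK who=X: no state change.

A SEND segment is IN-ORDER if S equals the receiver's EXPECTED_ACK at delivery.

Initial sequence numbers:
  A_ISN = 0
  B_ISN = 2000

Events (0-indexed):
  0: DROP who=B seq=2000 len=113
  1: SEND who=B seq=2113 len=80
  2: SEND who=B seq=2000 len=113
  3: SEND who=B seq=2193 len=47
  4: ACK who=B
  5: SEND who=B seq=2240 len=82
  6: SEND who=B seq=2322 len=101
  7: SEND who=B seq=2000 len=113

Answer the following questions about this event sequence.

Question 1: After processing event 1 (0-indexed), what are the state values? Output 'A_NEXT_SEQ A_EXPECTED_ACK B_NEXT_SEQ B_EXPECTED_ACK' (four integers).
After event 0: A_seq=0 A_ack=2000 B_seq=2113 B_ack=0
After event 1: A_seq=0 A_ack=2000 B_seq=2193 B_ack=0

0 2000 2193 0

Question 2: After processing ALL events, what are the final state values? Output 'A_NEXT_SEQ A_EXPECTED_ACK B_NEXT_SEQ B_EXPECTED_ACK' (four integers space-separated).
After event 0: A_seq=0 A_ack=2000 B_seq=2113 B_ack=0
After event 1: A_seq=0 A_ack=2000 B_seq=2193 B_ack=0
After event 2: A_seq=0 A_ack=2193 B_seq=2193 B_ack=0
After event 3: A_seq=0 A_ack=2240 B_seq=2240 B_ack=0
After event 4: A_seq=0 A_ack=2240 B_seq=2240 B_ack=0
After event 5: A_seq=0 A_ack=2322 B_seq=2322 B_ack=0
After event 6: A_seq=0 A_ack=2423 B_seq=2423 B_ack=0
After event 7: A_seq=0 A_ack=2423 B_seq=2423 B_ack=0

Answer: 0 2423 2423 0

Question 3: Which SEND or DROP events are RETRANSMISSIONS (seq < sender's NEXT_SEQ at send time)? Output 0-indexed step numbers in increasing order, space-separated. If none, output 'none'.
Answer: 2 7

Derivation:
Step 0: DROP seq=2000 -> fresh
Step 1: SEND seq=2113 -> fresh
Step 2: SEND seq=2000 -> retransmit
Step 3: SEND seq=2193 -> fresh
Step 5: SEND seq=2240 -> fresh
Step 6: SEND seq=2322 -> fresh
Step 7: SEND seq=2000 -> retransmit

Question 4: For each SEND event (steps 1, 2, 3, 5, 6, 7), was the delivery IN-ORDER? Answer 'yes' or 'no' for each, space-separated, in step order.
Answer: no yes yes yes yes no

Derivation:
Step 1: SEND seq=2113 -> out-of-order
Step 2: SEND seq=2000 -> in-order
Step 3: SEND seq=2193 -> in-order
Step 5: SEND seq=2240 -> in-order
Step 6: SEND seq=2322 -> in-order
Step 7: SEND seq=2000 -> out-of-order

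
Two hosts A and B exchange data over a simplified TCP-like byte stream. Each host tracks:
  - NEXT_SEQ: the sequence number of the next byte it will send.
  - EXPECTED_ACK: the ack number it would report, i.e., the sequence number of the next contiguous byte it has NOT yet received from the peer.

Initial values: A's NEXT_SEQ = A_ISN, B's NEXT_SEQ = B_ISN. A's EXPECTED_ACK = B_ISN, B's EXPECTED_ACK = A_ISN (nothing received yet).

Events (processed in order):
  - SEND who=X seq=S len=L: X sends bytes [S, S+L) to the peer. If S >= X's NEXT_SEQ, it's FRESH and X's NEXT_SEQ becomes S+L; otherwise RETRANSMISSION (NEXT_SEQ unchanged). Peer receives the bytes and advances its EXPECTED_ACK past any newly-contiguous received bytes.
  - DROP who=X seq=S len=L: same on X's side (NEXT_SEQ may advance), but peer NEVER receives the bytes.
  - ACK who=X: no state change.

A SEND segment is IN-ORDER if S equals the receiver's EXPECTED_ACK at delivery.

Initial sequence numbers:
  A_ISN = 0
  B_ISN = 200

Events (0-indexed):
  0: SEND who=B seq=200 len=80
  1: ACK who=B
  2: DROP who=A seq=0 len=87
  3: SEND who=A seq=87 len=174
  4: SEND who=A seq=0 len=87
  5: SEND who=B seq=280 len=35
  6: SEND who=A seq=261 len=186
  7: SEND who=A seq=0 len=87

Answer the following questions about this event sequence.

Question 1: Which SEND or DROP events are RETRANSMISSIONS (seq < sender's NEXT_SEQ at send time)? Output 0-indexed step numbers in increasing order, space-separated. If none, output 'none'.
Step 0: SEND seq=200 -> fresh
Step 2: DROP seq=0 -> fresh
Step 3: SEND seq=87 -> fresh
Step 4: SEND seq=0 -> retransmit
Step 5: SEND seq=280 -> fresh
Step 6: SEND seq=261 -> fresh
Step 7: SEND seq=0 -> retransmit

Answer: 4 7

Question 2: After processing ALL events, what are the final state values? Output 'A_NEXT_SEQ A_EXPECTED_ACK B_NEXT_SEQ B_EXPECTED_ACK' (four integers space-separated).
Answer: 447 315 315 447

Derivation:
After event 0: A_seq=0 A_ack=280 B_seq=280 B_ack=0
After event 1: A_seq=0 A_ack=280 B_seq=280 B_ack=0
After event 2: A_seq=87 A_ack=280 B_seq=280 B_ack=0
After event 3: A_seq=261 A_ack=280 B_seq=280 B_ack=0
After event 4: A_seq=261 A_ack=280 B_seq=280 B_ack=261
After event 5: A_seq=261 A_ack=315 B_seq=315 B_ack=261
After event 6: A_seq=447 A_ack=315 B_seq=315 B_ack=447
After event 7: A_seq=447 A_ack=315 B_seq=315 B_ack=447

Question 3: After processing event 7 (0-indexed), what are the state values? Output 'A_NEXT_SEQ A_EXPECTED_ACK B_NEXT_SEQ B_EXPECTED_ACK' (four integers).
After event 0: A_seq=0 A_ack=280 B_seq=280 B_ack=0
After event 1: A_seq=0 A_ack=280 B_seq=280 B_ack=0
After event 2: A_seq=87 A_ack=280 B_seq=280 B_ack=0
After event 3: A_seq=261 A_ack=280 B_seq=280 B_ack=0
After event 4: A_seq=261 A_ack=280 B_seq=280 B_ack=261
After event 5: A_seq=261 A_ack=315 B_seq=315 B_ack=261
After event 6: A_seq=447 A_ack=315 B_seq=315 B_ack=447
After event 7: A_seq=447 A_ack=315 B_seq=315 B_ack=447

447 315 315 447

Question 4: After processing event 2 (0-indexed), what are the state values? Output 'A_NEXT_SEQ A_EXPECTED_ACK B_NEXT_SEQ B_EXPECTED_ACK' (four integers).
After event 0: A_seq=0 A_ack=280 B_seq=280 B_ack=0
After event 1: A_seq=0 A_ack=280 B_seq=280 B_ack=0
After event 2: A_seq=87 A_ack=280 B_seq=280 B_ack=0

87 280 280 0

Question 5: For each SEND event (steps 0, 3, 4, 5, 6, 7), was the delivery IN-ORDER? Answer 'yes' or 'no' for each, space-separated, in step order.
Answer: yes no yes yes yes no

Derivation:
Step 0: SEND seq=200 -> in-order
Step 3: SEND seq=87 -> out-of-order
Step 4: SEND seq=0 -> in-order
Step 5: SEND seq=280 -> in-order
Step 6: SEND seq=261 -> in-order
Step 7: SEND seq=0 -> out-of-order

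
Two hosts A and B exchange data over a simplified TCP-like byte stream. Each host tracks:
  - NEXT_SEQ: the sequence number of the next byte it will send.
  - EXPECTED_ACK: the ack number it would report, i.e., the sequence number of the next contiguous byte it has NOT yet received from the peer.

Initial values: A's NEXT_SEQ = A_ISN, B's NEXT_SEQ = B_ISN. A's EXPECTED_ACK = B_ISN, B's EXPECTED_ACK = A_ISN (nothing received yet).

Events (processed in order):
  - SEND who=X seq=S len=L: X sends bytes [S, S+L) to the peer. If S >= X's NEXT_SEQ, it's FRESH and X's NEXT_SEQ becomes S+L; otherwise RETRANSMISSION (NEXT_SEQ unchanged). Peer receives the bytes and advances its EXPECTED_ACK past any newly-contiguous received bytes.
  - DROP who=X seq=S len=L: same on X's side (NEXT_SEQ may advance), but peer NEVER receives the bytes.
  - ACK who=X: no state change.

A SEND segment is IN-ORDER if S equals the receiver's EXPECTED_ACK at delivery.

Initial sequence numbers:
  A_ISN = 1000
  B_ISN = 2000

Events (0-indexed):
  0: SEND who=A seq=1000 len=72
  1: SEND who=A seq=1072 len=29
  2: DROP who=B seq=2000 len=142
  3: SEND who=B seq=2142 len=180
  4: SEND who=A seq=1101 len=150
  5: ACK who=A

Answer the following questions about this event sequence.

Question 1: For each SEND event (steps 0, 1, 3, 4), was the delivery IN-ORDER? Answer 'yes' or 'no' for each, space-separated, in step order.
Answer: yes yes no yes

Derivation:
Step 0: SEND seq=1000 -> in-order
Step 1: SEND seq=1072 -> in-order
Step 3: SEND seq=2142 -> out-of-order
Step 4: SEND seq=1101 -> in-order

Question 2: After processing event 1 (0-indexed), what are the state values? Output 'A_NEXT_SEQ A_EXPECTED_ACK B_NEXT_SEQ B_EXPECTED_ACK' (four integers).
After event 0: A_seq=1072 A_ack=2000 B_seq=2000 B_ack=1072
After event 1: A_seq=1101 A_ack=2000 B_seq=2000 B_ack=1101

1101 2000 2000 1101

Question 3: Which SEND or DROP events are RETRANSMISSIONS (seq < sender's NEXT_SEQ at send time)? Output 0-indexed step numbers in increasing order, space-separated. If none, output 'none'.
Answer: none

Derivation:
Step 0: SEND seq=1000 -> fresh
Step 1: SEND seq=1072 -> fresh
Step 2: DROP seq=2000 -> fresh
Step 3: SEND seq=2142 -> fresh
Step 4: SEND seq=1101 -> fresh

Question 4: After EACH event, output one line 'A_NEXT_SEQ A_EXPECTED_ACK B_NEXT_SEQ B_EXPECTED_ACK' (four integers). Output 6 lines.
1072 2000 2000 1072
1101 2000 2000 1101
1101 2000 2142 1101
1101 2000 2322 1101
1251 2000 2322 1251
1251 2000 2322 1251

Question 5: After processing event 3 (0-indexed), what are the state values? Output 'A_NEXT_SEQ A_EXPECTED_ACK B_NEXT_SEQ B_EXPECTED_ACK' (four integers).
After event 0: A_seq=1072 A_ack=2000 B_seq=2000 B_ack=1072
After event 1: A_seq=1101 A_ack=2000 B_seq=2000 B_ack=1101
After event 2: A_seq=1101 A_ack=2000 B_seq=2142 B_ack=1101
After event 3: A_seq=1101 A_ack=2000 B_seq=2322 B_ack=1101

1101 2000 2322 1101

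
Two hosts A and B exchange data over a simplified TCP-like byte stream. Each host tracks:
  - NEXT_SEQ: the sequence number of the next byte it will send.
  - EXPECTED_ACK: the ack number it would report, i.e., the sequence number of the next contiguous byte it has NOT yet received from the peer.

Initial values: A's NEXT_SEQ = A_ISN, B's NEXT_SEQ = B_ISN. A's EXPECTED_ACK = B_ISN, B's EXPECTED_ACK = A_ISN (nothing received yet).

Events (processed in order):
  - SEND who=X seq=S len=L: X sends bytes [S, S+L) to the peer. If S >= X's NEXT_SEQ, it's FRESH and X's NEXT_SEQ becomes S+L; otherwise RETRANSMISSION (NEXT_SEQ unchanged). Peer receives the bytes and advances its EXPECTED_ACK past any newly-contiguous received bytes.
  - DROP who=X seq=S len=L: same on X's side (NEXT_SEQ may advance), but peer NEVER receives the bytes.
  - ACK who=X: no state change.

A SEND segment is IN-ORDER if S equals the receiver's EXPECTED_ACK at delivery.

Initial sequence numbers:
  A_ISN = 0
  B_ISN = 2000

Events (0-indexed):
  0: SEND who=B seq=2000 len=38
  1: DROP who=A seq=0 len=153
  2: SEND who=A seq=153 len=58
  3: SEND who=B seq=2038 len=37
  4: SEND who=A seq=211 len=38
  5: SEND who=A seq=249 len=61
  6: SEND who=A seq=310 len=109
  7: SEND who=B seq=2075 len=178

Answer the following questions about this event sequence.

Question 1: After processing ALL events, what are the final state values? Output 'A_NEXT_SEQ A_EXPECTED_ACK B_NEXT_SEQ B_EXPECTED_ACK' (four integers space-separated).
After event 0: A_seq=0 A_ack=2038 B_seq=2038 B_ack=0
After event 1: A_seq=153 A_ack=2038 B_seq=2038 B_ack=0
After event 2: A_seq=211 A_ack=2038 B_seq=2038 B_ack=0
After event 3: A_seq=211 A_ack=2075 B_seq=2075 B_ack=0
After event 4: A_seq=249 A_ack=2075 B_seq=2075 B_ack=0
After event 5: A_seq=310 A_ack=2075 B_seq=2075 B_ack=0
After event 6: A_seq=419 A_ack=2075 B_seq=2075 B_ack=0
After event 7: A_seq=419 A_ack=2253 B_seq=2253 B_ack=0

Answer: 419 2253 2253 0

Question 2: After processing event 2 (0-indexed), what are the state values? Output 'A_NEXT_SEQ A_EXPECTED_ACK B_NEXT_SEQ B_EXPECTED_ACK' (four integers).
After event 0: A_seq=0 A_ack=2038 B_seq=2038 B_ack=0
After event 1: A_seq=153 A_ack=2038 B_seq=2038 B_ack=0
After event 2: A_seq=211 A_ack=2038 B_seq=2038 B_ack=0

211 2038 2038 0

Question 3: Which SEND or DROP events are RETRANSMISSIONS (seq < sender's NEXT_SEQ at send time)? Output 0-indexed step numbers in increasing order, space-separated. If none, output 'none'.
Step 0: SEND seq=2000 -> fresh
Step 1: DROP seq=0 -> fresh
Step 2: SEND seq=153 -> fresh
Step 3: SEND seq=2038 -> fresh
Step 4: SEND seq=211 -> fresh
Step 5: SEND seq=249 -> fresh
Step 6: SEND seq=310 -> fresh
Step 7: SEND seq=2075 -> fresh

Answer: none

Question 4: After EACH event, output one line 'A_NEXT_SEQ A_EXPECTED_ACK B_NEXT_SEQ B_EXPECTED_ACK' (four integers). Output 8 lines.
0 2038 2038 0
153 2038 2038 0
211 2038 2038 0
211 2075 2075 0
249 2075 2075 0
310 2075 2075 0
419 2075 2075 0
419 2253 2253 0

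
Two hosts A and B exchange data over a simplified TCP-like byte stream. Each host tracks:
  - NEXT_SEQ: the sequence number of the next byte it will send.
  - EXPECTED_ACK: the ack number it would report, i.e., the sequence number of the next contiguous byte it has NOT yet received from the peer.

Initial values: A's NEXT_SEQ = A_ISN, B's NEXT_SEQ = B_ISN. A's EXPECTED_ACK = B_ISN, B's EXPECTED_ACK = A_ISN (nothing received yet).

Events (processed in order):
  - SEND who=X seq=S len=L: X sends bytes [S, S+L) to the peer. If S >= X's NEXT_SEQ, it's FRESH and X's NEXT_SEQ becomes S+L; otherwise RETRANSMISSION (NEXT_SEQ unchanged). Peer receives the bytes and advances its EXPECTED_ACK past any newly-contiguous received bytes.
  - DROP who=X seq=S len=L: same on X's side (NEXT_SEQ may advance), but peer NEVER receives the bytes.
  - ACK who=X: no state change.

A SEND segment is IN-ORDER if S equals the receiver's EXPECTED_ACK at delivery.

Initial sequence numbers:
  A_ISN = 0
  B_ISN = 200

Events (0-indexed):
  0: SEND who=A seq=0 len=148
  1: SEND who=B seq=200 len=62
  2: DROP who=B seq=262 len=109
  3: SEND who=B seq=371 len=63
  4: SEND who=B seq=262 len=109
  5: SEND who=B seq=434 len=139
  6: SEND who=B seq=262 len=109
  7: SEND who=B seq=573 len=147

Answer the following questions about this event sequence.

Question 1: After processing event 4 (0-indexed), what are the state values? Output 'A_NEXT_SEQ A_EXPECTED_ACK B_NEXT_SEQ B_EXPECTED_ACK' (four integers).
After event 0: A_seq=148 A_ack=200 B_seq=200 B_ack=148
After event 1: A_seq=148 A_ack=262 B_seq=262 B_ack=148
After event 2: A_seq=148 A_ack=262 B_seq=371 B_ack=148
After event 3: A_seq=148 A_ack=262 B_seq=434 B_ack=148
After event 4: A_seq=148 A_ack=434 B_seq=434 B_ack=148

148 434 434 148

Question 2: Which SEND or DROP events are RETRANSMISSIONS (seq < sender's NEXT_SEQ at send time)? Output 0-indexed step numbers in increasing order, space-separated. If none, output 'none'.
Answer: 4 6

Derivation:
Step 0: SEND seq=0 -> fresh
Step 1: SEND seq=200 -> fresh
Step 2: DROP seq=262 -> fresh
Step 3: SEND seq=371 -> fresh
Step 4: SEND seq=262 -> retransmit
Step 5: SEND seq=434 -> fresh
Step 6: SEND seq=262 -> retransmit
Step 7: SEND seq=573 -> fresh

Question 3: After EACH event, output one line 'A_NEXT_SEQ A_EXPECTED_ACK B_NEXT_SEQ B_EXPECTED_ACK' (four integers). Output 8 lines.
148 200 200 148
148 262 262 148
148 262 371 148
148 262 434 148
148 434 434 148
148 573 573 148
148 573 573 148
148 720 720 148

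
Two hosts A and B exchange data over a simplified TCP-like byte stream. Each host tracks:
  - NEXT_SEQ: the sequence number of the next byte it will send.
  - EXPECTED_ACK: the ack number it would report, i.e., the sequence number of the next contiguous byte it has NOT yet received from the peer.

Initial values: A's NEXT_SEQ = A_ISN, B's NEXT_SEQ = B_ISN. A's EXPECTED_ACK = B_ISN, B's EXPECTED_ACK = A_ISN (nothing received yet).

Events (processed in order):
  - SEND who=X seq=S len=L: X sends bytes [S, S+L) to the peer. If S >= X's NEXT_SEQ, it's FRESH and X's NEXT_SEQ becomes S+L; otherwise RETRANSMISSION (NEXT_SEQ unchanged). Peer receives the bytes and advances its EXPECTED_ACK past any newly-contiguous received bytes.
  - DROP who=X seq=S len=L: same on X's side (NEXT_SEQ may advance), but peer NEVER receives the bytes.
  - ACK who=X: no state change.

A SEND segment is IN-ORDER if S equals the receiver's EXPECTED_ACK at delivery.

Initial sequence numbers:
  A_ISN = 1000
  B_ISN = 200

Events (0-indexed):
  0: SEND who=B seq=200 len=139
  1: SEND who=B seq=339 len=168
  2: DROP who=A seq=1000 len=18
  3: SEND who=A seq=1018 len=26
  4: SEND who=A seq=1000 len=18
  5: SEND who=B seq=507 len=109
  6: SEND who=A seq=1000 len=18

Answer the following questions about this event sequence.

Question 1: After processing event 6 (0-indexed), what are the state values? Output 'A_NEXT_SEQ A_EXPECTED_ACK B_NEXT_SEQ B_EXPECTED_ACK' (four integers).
After event 0: A_seq=1000 A_ack=339 B_seq=339 B_ack=1000
After event 1: A_seq=1000 A_ack=507 B_seq=507 B_ack=1000
After event 2: A_seq=1018 A_ack=507 B_seq=507 B_ack=1000
After event 3: A_seq=1044 A_ack=507 B_seq=507 B_ack=1000
After event 4: A_seq=1044 A_ack=507 B_seq=507 B_ack=1044
After event 5: A_seq=1044 A_ack=616 B_seq=616 B_ack=1044
After event 6: A_seq=1044 A_ack=616 B_seq=616 B_ack=1044

1044 616 616 1044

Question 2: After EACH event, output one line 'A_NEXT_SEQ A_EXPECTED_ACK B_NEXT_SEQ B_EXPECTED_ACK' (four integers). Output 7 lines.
1000 339 339 1000
1000 507 507 1000
1018 507 507 1000
1044 507 507 1000
1044 507 507 1044
1044 616 616 1044
1044 616 616 1044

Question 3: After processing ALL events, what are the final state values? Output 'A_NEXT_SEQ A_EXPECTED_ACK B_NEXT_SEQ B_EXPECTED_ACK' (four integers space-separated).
After event 0: A_seq=1000 A_ack=339 B_seq=339 B_ack=1000
After event 1: A_seq=1000 A_ack=507 B_seq=507 B_ack=1000
After event 2: A_seq=1018 A_ack=507 B_seq=507 B_ack=1000
After event 3: A_seq=1044 A_ack=507 B_seq=507 B_ack=1000
After event 4: A_seq=1044 A_ack=507 B_seq=507 B_ack=1044
After event 5: A_seq=1044 A_ack=616 B_seq=616 B_ack=1044
After event 6: A_seq=1044 A_ack=616 B_seq=616 B_ack=1044

Answer: 1044 616 616 1044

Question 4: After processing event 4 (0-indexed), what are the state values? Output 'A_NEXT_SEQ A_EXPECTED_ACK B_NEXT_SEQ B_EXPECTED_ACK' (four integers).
After event 0: A_seq=1000 A_ack=339 B_seq=339 B_ack=1000
After event 1: A_seq=1000 A_ack=507 B_seq=507 B_ack=1000
After event 2: A_seq=1018 A_ack=507 B_seq=507 B_ack=1000
After event 3: A_seq=1044 A_ack=507 B_seq=507 B_ack=1000
After event 4: A_seq=1044 A_ack=507 B_seq=507 B_ack=1044

1044 507 507 1044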